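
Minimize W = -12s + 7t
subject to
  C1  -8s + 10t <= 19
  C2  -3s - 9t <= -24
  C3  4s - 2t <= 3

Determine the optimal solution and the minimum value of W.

Vertices and W = -12s + 7t:
  (23/34, 83/34) → W = 305/34
  (17/6, 25/6) → W = -29/6
  (25/14, 29/14) → W = -97/14

At the optimal vertex, -3s - 9t = -24 and 4s - 2t = 3.
Solving simultaneously gives s = 25/14, t = 29/14.

s = 25/14, t = 29/14, minimum W = -97/14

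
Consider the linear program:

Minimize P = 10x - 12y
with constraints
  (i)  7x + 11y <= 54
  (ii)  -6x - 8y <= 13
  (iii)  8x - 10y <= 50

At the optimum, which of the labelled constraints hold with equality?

Corner points and P = 10x - 12y:
  (-115/2, 83/2) → P = -1073
  (545/79, 41/79) → P = 4958/79
  (135/62, -101/31) → P = 1887/31

The minimum is at (-115/2, 83/2). Substituting into each constraint, equality holds for (i) and (ii); the remaining constraints have slack.

(i) and (ii)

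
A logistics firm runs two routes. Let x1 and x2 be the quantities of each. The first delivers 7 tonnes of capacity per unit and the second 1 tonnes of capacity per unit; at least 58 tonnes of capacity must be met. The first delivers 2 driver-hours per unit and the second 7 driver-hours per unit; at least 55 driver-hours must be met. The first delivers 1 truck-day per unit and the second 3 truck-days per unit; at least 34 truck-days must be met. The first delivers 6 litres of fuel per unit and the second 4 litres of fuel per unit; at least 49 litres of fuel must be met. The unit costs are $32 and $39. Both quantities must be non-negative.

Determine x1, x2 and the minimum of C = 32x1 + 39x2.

x1 = 7, x2 = 9, minimum C = 575

Corner points and C = 32x1 + 39x2:
  (0, 58) → C = 2262
  (34, 0) → C = 1088
  (7, 9) → C = 575
The feasible region is unbounded (it extends along (0, 1), (1, 0)), but C strictly increases along every unbounded feasible direction, so there is no improving ray and the minimum is attained at a vertex.

The optimum lies where 7x1 + x2 = 58 and x1 + 3x2 = 34.
Solving simultaneously gives x1 = 7, x2 = 9.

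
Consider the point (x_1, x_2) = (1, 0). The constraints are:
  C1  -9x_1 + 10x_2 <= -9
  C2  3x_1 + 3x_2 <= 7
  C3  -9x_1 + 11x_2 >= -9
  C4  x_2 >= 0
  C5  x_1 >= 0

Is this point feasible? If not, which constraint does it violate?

feasible

C1: -9 ≤ -9 ✓
C2: 3 ≤ 7 ✓
C3: -9 ≥ -9 ✓
C4: 0 ≥ 0 ✓
C5: 1 ≥ 0 ✓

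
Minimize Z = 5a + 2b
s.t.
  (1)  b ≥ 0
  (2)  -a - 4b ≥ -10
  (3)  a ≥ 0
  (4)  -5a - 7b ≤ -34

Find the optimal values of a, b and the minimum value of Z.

a = 66/13, b = 16/13, minimum Z = 362/13

Vertices and Z = 5a + 2b:
  (10, 0) → Z = 50
  (34/5, 0) → Z = 34
  (66/13, 16/13) → Z = 362/13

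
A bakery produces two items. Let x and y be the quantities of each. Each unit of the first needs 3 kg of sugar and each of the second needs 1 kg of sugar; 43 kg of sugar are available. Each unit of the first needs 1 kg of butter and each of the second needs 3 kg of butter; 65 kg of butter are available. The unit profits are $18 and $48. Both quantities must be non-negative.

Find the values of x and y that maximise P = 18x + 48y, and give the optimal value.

x = 8, y = 19, maximum P = 1056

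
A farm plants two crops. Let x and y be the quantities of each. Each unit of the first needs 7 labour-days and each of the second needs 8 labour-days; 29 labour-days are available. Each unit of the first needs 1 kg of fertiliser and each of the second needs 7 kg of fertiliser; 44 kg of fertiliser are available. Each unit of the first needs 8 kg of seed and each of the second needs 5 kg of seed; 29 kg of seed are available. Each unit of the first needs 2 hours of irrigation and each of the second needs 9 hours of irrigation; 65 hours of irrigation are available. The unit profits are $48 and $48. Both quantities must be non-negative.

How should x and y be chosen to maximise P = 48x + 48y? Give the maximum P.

Extreme points and P = 48x + 48y:
  (0, 0) → P = 0
  (0, 29/8) → P = 174
  (29/8, 0) → P = 174
  (3, 1) → P = 192

The binding constraints are 7x + 8y = 29 and 8x + 5y = 29.
Solving simultaneously gives x = 3, y = 1.

x = 3, y = 1, maximum P = 192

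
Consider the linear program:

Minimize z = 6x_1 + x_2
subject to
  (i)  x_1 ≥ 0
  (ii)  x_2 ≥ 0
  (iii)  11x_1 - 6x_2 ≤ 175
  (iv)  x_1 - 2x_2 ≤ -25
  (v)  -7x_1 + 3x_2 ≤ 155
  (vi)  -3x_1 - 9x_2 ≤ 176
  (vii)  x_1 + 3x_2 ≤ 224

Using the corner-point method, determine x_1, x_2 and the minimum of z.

x_1 = 0, x_2 = 25/2, minimum z = 25/2

Corner points and z = 6x_1 + x_2:
  (0, 25/2) → z = 25/2
  (0, 155/3) → z = 155/3
  (125/4, 225/8) → z = 1725/8
  (623/13, 763/13) → z = 4501/13
  (69/8, 1723/24) → z = 2965/24

The optimum lies where x_1 = 0 and x_1 - 2x_2 = -25.
Solving simultaneously gives x_1 = 0, x_2 = 25/2.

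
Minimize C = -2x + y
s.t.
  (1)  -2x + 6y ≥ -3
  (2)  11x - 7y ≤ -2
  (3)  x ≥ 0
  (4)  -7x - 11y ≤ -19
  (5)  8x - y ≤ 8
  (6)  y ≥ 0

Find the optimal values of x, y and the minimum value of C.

x = 58/45, y = 104/45, minimum C = -4/15

Extreme points and C = -2x + y:
  (111/170, 223/170) → C = 1/170
  (58/45, 104/45) → C = -4/15
  (0, 19/11) → C = 19/11
The feasible region is unbounded (it extends along (0, 1), (1, 8)), but C strictly increases along every unbounded feasible direction, so there is no improving ray and the minimum is attained at a vertex.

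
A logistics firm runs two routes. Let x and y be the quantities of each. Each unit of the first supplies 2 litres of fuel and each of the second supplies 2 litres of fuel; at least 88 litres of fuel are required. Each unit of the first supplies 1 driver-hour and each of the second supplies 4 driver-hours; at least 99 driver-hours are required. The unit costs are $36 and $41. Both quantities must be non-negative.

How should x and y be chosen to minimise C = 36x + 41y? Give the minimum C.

Extreme points and C = 36x + 41y:
  (0, 44) → C = 1804
  (99, 0) → C = 3564
  (77/3, 55/3) → C = 5027/3
The feasible region is unbounded (it extends along (0, 1), (1, 0)), but C strictly increases along every unbounded feasible direction, so there is no improving ray and the minimum is attained at a vertex.

x = 77/3, y = 55/3, minimum C = 5027/3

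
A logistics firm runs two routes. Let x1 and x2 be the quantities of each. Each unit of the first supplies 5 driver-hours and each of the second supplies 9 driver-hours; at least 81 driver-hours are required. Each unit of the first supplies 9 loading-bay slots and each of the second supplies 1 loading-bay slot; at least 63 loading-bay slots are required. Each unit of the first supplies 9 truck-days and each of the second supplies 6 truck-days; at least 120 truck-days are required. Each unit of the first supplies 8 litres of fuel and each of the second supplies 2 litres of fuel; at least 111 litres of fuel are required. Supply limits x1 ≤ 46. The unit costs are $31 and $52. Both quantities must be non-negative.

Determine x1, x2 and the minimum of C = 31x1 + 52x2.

x1 = 27/2, x2 = 3/2, minimum C = 993/2

Extreme points and C = 31x1 + 52x2:
  (0, 63) → C = 3276
  (81/5, 0) → C = 2511/5
  (46, 0) → C = 1426
  (27/2, 3/2) → C = 993/2
  (3/2, 99/2) → C = 5241/2
The feasible region is unbounded (it extends along (0, 1)), but C strictly increases along every unbounded feasible direction, so there is no improving ray and the minimum is attained at a vertex.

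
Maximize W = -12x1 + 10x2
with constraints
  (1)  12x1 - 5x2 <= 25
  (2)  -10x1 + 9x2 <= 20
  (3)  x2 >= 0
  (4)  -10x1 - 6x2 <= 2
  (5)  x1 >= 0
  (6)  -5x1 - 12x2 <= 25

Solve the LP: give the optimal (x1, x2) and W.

Corner points and W = -12x1 + 10x2:
  (325/58, 245/29) → W = 500/29
  (25/12, 0) → W = -25
  (0, 20/9) → W = 200/9
  (0, 0) → W = 0

The optimum lies where -10x1 + 9x2 = 20 and x1 = 0.
Solving simultaneously gives x1 = 0, x2 = 20/9.

x1 = 0, x2 = 20/9, maximum W = 200/9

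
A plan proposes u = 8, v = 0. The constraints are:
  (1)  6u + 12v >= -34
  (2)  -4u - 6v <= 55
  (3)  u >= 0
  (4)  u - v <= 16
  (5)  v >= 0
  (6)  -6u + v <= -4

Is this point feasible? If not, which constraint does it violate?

feasible

(1): 48 ≥ -34 ✓
(2): -32 ≤ 55 ✓
(3): 8 ≥ 0 ✓
(4): 8 ≤ 16 ✓
(5): 0 ≥ 0 ✓
(6): -48 ≤ -4 ✓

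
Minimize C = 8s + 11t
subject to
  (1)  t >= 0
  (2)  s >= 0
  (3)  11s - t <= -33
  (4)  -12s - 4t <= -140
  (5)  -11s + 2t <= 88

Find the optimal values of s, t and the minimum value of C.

Feasible corners and C = 8s + 11t:
  (0, 35) → C = 385
  (0, 44) → C = 484
  (1/7, 242/7) → C = 2670/7
  (2, 55) → C = 621

The binding constraints are 11s - t = -33 and -12s - 4t = -140.
Solving simultaneously gives s = 1/7, t = 242/7.

s = 1/7, t = 242/7, minimum C = 2670/7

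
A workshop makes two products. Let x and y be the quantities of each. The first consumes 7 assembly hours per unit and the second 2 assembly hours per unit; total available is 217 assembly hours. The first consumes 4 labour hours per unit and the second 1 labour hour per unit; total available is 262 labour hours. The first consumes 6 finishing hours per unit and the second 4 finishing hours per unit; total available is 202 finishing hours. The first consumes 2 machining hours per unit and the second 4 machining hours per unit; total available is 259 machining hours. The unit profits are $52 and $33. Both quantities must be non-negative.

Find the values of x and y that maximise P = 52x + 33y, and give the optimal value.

x = 29, y = 7, maximum P = 1739

Feasible corners and P = 52x + 33y:
  (0, 0) → P = 0
  (0, 101/2) → P = 3333/2
  (31, 0) → P = 1612
  (29, 7) → P = 1739

At the optimal vertex, 7x + 2y = 217 and 6x + 4y = 202.
Solving simultaneously gives x = 29, y = 7.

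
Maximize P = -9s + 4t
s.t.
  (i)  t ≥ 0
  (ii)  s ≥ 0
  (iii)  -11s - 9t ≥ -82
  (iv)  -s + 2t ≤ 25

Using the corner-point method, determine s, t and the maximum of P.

s = 0, t = 82/9, maximum P = 328/9

Extreme points and P = -9s + 4t:
  (0, 0) → P = 0
  (82/11, 0) → P = -738/11
  (0, 82/9) → P = 328/9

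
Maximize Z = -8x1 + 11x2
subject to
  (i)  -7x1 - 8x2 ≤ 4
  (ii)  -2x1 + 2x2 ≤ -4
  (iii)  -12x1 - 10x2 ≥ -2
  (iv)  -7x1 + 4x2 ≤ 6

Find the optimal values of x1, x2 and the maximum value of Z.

Extreme points and Z = -8x1 + 11x2:
  (4/5, -6/5) → Z = -98/5
  (28/13, -31/13) → Z = -565/13
  (1, -1) → Z = -19

The binding constraints are -2x1 + 2x2 = -4 and -12x1 - 10x2 = -2.
Solving simultaneously gives x1 = 1, x2 = -1.

x1 = 1, x2 = -1, maximum Z = -19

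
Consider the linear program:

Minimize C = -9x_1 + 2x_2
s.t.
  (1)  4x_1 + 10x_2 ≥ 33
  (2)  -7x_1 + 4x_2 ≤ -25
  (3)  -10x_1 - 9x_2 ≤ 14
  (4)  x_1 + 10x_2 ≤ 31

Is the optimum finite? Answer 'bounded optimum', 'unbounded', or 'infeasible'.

From the feasible point (191/43, 131/86), moving in the direction (10, -1) keeps every constraint satisfied while C decreases without bound.

unbounded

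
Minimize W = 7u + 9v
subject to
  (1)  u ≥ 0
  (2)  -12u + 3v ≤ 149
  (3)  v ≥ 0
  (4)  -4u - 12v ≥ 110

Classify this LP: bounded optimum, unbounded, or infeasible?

The boundaries u = 0 and -12u + 3v = 149 meet at (0, 149/3), but that point violates -4u - 12v ≥ 110. Every candidate vertex is excluded by some other constraint, so the feasible region is empty.

infeasible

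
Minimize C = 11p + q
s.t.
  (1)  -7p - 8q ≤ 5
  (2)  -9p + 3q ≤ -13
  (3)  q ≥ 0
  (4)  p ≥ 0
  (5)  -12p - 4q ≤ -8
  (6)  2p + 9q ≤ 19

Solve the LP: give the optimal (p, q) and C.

Vertices and C = 11p + q:
  (13/9, 0) → C = 143/9
  (2, 5/3) → C = 71/3
  (19/2, 0) → C = 209/2

The binding constraints are -9p + 3q = -13 and q = 0.
Solving simultaneously gives p = 13/9, q = 0.

p = 13/9, q = 0, minimum C = 143/9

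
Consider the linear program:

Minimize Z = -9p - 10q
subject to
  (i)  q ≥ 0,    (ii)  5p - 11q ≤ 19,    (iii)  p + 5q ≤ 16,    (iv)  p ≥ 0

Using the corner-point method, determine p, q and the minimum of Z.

Extreme points and Z = -9p - 10q:
  (19/5, 0) → Z = -171/5
  (0, 0) → Z = 0
  (271/36, 61/36) → Z = -3049/36
  (0, 16/5) → Z = -32

p = 271/36, q = 61/36, minimum Z = -3049/36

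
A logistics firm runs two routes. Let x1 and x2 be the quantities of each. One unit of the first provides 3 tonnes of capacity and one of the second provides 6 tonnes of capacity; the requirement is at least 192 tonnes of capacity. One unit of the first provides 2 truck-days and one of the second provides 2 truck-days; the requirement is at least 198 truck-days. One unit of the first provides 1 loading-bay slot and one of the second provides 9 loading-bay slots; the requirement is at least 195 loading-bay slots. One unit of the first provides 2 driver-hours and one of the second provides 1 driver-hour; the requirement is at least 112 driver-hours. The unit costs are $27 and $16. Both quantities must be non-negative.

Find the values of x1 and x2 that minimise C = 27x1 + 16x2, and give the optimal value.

x1 = 13, x2 = 86, minimum C = 1727

Feasible corners and C = 27x1 + 16x2:
  (0, 112) → C = 1792
  (195, 0) → C = 5265
  (87, 12) → C = 2541
  (13, 86) → C = 1727
The feasible region is unbounded (it extends along (0, 1), (1, 0)), but C strictly increases along every unbounded feasible direction, so there is no improving ray and the minimum is attained at a vertex.

The optimum lies where 2x1 + 2x2 = 198 and 2x1 + x2 = 112.
Solving simultaneously gives x1 = 13, x2 = 86.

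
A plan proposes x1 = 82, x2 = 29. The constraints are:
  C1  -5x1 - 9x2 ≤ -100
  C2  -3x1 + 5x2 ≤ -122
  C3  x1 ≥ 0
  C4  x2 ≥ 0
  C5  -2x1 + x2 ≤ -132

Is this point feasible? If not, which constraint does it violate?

Constraint C2: -3x1 + 5x2 = -101, which is not ≤ -122. All other constraints are satisfied.

not feasible — violates C2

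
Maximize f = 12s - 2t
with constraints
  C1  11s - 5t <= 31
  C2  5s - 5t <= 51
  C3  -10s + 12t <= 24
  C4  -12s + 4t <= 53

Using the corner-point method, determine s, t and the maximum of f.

s = 6, t = 7, maximum f = 58

Corner points and f = 12s - 2t:
  (-10/3, -203/15) → f = -194/15
  (6, 7) → f = 58
  (-469/40, -877/40) → f = -1937/20
  (-135/26, -121/52) → f = -1499/26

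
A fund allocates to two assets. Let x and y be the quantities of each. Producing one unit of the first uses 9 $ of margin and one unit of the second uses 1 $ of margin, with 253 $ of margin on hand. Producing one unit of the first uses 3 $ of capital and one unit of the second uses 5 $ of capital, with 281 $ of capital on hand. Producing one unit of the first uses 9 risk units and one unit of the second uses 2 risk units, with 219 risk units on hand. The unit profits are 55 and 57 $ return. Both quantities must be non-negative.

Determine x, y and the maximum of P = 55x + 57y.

x = 41/3, y = 48, maximum P = 10463/3

Extreme points and P = 55x + 57y:
  (0, 0) → P = 0
  (0, 281/5) → P = 16017/5
  (73/3, 0) → P = 4015/3
  (41/3, 48) → P = 10463/3

At the optimal vertex, 3x + 5y = 281 and 9x + 2y = 219.
Solving simultaneously gives x = 41/3, y = 48.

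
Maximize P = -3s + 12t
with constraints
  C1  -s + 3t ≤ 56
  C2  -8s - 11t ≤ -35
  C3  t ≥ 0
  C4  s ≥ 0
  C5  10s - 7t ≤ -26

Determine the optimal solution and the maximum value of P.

Feasible corners and P = -3s + 12t:
  (0, 56/3) → P = 224
  (314/23, 534/23) → P = 5466/23
  (0, 26/7) → P = 312/7

The optimum lies where -s + 3t = 56 and 10s - 7t = -26.
Solving simultaneously gives s = 314/23, t = 534/23.

s = 314/23, t = 534/23, maximum P = 5466/23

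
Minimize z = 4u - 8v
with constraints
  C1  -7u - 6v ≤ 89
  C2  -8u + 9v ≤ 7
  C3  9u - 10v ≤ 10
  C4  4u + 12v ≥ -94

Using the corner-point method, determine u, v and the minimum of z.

Vertices and z = 4u - 8v:
  (160, 143) → z = -504
  (-155/22, -181/33) → z = 518/33
  (-205/37, -443/74) → z = 952/37

The binding constraints are -8u + 9v = 7 and 9u - 10v = 10.
Solving simultaneously gives u = 160, v = 143.

u = 160, v = 143, minimum z = -504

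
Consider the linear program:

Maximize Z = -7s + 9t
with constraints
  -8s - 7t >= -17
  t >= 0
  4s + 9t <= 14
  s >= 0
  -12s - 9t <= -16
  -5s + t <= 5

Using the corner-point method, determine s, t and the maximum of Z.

s = 1/4, t = 13/9, maximum Z = 45/4

Corner points and Z = -7s + 9t:
  (17/8, 0) → Z = -119/8
  (5/4, 1) → Z = 1/4
  (4/3, 0) → Z = -28/3
  (1/4, 13/9) → Z = 45/4

The optimum lies where 4s + 9t = 14 and -12s - 9t = -16.
Solving simultaneously gives s = 1/4, t = 13/9.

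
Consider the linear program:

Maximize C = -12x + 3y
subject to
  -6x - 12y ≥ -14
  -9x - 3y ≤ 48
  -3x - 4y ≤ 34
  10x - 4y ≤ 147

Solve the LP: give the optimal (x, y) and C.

x = -103/15, y = 23/5, maximum C = 481/5

Extreme points and C = -12x + 3y:
  (-103/15, 23/5) → C = 481/5
  (455/36, -371/72) → C = -1337/8
  (-10/3, -6) → C = 22
  (113/13, -781/52) → C = -7767/52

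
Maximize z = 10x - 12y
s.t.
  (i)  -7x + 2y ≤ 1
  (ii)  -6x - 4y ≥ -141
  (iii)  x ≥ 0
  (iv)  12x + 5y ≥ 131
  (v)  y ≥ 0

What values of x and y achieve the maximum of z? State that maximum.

Feasible corners and z = 10x - 12y:
  (139/20, 993/40) → z = -1142/5
  (257/59, 929/59) → z = -8578/59
  (47/2, 0) → z = 235
  (131/12, 0) → z = 655/6

The optimum lies where -6x - 4y = -141 and y = 0.
Solving simultaneously gives x = 47/2, y = 0.

x = 47/2, y = 0, maximum z = 235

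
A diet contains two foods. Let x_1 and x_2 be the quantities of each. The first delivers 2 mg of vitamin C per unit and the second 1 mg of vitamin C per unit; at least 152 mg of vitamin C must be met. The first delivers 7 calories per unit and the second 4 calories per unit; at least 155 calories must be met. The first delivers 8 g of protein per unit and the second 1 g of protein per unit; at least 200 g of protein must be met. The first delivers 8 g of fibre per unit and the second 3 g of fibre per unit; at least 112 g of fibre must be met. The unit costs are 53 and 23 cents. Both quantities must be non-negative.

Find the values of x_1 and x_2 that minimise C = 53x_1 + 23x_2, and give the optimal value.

Extreme points and C = 53x_1 + 23x_2:
  (0, 200) → C = 4600
  (76, 0) → C = 4028
  (8, 136) → C = 3552
The feasible region is unbounded (it extends along (0, 1), (1, 0)), but C strictly increases along every unbounded feasible direction, so there is no improving ray and the minimum is attained at a vertex.

The binding constraints are 2x_1 + x_2 = 152 and 8x_1 + x_2 = 200.
Solving simultaneously gives x_1 = 8, x_2 = 136.

x_1 = 8, x_2 = 136, minimum C = 3552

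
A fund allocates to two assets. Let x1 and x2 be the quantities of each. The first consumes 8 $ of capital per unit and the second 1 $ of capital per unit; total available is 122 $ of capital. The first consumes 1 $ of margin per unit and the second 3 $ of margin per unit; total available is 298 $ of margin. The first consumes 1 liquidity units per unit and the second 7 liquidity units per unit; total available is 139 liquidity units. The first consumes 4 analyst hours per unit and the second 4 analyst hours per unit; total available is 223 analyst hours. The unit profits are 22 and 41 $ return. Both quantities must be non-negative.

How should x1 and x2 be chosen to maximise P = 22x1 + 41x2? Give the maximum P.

x1 = 13, x2 = 18, maximum P = 1024

Vertices and P = 22x1 + 41x2:
  (0, 0) → P = 0
  (0, 139/7) → P = 5699/7
  (61/4, 0) → P = 671/2
  (13, 18) → P = 1024

The optimum lies where 8x1 + x2 = 122 and x1 + 7x2 = 139.
Solving simultaneously gives x1 = 13, x2 = 18.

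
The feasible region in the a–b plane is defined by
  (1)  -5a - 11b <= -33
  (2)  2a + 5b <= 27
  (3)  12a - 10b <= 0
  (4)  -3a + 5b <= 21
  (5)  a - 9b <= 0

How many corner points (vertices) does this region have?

4

Pairwise boundary intersections that survive every other constraint:
  (165/91, 198/91)
  (-33/29, 102/29)
  (27/8, 81/20)
  (6/5, 123/25)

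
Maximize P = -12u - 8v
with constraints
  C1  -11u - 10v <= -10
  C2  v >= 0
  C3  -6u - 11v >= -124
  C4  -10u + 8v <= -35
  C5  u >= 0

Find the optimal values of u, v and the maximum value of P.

u = 7/2, v = 0, maximum P = -42

Corner points and P = -12u - 8v:
  (62/3, 0) → P = -248
  (7/2, 0) → P = -42
  (1377/158, 515/79) → P = -12382/79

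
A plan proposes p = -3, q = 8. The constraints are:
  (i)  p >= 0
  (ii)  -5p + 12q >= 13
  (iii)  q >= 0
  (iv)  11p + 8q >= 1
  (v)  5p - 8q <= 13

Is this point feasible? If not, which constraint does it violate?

not feasible — violates (i)

Constraint (i): p = -3, which is not ≥ 0. All other constraints are satisfied.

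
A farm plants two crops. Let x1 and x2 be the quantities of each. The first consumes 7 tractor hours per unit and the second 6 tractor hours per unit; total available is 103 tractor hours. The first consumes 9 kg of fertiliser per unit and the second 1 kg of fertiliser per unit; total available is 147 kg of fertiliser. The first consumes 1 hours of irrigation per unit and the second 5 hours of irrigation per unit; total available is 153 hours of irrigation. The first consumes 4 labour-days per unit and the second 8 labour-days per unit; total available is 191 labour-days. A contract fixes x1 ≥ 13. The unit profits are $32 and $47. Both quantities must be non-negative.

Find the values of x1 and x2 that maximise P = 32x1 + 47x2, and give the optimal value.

x1 = 13, x2 = 2, maximum P = 510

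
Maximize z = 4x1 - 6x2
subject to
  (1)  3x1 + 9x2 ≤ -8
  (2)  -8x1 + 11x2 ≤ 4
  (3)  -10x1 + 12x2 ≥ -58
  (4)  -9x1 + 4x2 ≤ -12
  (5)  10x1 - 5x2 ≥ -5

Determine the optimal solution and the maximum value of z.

x1 = -22/17, x2 = -201/34, maximum z = 515/17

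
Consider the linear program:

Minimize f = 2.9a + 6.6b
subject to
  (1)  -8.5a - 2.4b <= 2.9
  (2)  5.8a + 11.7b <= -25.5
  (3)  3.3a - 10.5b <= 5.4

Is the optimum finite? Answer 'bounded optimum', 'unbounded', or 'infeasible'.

infeasible

The boundaries -8.5a - 2.4b = 2.9 and 5.8a + 11.7b = -25.5 meet at (909/2851, -19993/8553), but that point violates 3.3a - 10.5b ≤ 5.4. Every candidate vertex is excluded by some other constraint, so the feasible region is empty.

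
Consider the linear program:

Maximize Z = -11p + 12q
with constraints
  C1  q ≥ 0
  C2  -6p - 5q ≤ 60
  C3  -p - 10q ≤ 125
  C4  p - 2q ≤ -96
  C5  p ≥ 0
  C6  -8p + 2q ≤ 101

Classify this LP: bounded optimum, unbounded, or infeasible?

unbounded

From the feasible point (0, 48), moving in the direction (2, 8) keeps every constraint satisfied while Z increases without bound.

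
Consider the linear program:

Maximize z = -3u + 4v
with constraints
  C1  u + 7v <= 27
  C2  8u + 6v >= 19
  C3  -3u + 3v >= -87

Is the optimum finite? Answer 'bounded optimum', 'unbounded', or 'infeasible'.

bounded optimum

Extreme points and z = -3u + 4v:
  (-29/50, 197/50) → z = 35/2
  (115/4, -1/4) → z = -349/4
  (193/14, -213/14) → z = -1431/14
The feasible region has finitely many vertices and no improving ray; the maximum is 35/2 at (-29/50, 197/50).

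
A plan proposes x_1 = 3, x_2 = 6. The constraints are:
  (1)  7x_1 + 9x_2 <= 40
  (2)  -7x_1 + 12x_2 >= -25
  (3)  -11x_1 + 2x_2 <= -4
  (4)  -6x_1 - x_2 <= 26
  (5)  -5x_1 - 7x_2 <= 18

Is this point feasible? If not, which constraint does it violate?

not feasible — violates (1)

Constraint (1): 7x_1 + 9x_2 = 75, which is not ≤ 40. All other constraints are satisfied.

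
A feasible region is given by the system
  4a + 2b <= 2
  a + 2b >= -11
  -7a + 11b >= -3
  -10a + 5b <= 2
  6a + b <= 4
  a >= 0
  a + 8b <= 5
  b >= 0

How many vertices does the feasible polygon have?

The feasible vertices (each the meet of two boundaries and inside every other half-plane) are:
  (14/29, 1/29)
  (1/5, 3/5)
  (3/7, 0)
  (0, 2/5)
  (9/85, 52/85)
  (0, 0)

6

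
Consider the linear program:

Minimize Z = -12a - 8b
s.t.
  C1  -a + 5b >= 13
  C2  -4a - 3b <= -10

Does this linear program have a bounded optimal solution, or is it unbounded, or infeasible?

unbounded

From the feasible point (11/23, 62/23), moving in the direction (5, 1) keeps every constraint satisfied while Z decreases without bound.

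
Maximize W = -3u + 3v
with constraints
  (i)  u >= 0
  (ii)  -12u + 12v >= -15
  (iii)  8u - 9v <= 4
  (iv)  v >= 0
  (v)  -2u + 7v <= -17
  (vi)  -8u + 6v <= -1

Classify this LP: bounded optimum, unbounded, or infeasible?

infeasible

The boundaries -12u + 12v = -15 and 8u - 9v = 4 meet at (29/4, 6), but that point violates -2u + 7v ≤ -17. Every candidate vertex is excluded by some other constraint, so the feasible region is empty.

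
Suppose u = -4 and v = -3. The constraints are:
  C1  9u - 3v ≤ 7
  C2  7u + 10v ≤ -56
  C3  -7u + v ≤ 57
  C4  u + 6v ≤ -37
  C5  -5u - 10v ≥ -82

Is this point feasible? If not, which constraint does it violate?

Constraint C4: u + 6v = -22, which is not ≤ -37. All other constraints are satisfied.

not feasible — violates C4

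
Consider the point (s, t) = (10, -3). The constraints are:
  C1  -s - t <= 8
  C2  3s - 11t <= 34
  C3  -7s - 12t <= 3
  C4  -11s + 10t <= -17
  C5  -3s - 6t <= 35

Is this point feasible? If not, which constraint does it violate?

not feasible — violates C2

Constraint C2: 3s - 11t = 63, which is not ≤ 34. All other constraints are satisfied.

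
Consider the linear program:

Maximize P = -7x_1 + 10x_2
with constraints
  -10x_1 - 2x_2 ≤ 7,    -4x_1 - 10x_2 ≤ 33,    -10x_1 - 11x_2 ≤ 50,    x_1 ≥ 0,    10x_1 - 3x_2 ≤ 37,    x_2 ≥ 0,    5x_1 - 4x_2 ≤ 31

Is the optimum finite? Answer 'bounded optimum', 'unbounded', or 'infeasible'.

From the feasible point (0, 0), moving in the direction (0, 1) keeps every constraint satisfied while P increases without bound.

unbounded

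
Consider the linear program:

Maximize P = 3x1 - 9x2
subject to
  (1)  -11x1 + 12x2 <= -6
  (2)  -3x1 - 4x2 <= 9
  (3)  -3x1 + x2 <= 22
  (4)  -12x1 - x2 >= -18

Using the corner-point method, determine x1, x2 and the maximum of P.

Feasible corners and P = 3x1 - 9x2:
  (-21/20, -117/80) → P = 801/80
  (222/155, 126/155) → P = -468/155
  (9/5, -18/5) → P = 189/5

At the optimal vertex, -3x1 - 4x2 = 9 and -12x1 - x2 = -18.
Solving simultaneously gives x1 = 9/5, x2 = -18/5.

x1 = 9/5, x2 = -18/5, maximum P = 189/5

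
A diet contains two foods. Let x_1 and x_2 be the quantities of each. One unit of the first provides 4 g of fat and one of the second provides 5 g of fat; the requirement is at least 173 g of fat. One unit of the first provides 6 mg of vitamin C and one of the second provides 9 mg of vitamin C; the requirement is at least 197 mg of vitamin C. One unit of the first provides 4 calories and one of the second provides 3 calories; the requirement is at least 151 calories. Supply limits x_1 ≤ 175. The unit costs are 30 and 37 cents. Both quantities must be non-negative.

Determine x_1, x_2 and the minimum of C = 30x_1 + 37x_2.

x_1 = 59/2, x_2 = 11, minimum C = 1292

Extreme points and C = 30x_1 + 37x_2:
  (0, 151/3) → C = 5587/3
  (173/4, 0) → C = 2595/2
  (175, 0) → C = 5250
  (59/2, 11) → C = 1292
The feasible region is unbounded (it extends along (0, 1)), but C strictly increases along every unbounded feasible direction, so there is no improving ray and the minimum is attained at a vertex.

The optimum lies where 4x_1 + 5x_2 = 173 and 4x_1 + 3x_2 = 151.
Solving simultaneously gives x_1 = 59/2, x_2 = 11.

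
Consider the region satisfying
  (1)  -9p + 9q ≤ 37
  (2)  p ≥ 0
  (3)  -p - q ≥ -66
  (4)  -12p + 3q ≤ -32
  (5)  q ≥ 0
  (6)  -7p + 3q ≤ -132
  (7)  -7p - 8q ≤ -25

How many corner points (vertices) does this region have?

3

Of the 21 pairwise boundary intersections, those satisfying every inequality are:
  (66, 0)
  (33, 33)
  (132/7, 0)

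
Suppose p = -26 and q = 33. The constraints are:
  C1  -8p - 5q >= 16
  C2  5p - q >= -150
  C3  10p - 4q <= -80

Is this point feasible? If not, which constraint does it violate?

not feasible — violates C2

Constraint C2: 5p - q = -163, which is not ≥ -150. All other constraints are satisfied.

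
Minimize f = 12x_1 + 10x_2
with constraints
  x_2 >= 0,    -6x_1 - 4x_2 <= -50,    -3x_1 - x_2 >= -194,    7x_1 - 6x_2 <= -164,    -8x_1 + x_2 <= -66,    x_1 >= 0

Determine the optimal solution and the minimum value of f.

Corner points and f = 12x_1 + 10x_2:
  (40, 74) → f = 1220
  (260/11, 1354/11) → f = 16660/11
  (560/41, 1774/41) → f = 24460/41

At the optimal vertex, 7x_1 - 6x_2 = -164 and -8x_1 + x_2 = -66.
Solving simultaneously gives x_1 = 560/41, x_2 = 1774/41.

x_1 = 560/41, x_2 = 1774/41, minimum f = 24460/41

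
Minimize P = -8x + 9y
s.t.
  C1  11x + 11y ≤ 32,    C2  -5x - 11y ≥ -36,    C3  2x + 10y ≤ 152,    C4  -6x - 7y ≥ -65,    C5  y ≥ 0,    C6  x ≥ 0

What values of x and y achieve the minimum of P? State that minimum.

Extreme points and P = -8x + 9y:
  (32/11, 0) → P = -256/11
  (0, 32/11) → P = 288/11
  (0, 0) → P = 0

At the optimal vertex, 11x + 11y = 32 and y = 0.
Solving simultaneously gives x = 32/11, y = 0.

x = 32/11, y = 0, minimum P = -256/11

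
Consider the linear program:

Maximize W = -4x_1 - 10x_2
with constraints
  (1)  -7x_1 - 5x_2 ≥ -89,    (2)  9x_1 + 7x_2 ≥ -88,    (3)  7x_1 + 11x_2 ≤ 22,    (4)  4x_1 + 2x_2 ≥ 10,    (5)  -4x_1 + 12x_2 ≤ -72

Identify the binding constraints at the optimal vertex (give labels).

Feasible corners and W = -4x_1 - 10x_2:
  (1063/4, -1417/4) → W = 4959/2
  (869/42, -67/6) → W = 607/21
  (123/5, -221/5) → W = 1718/5
  (33/4, -13/4) → W = -1/2
  (33/7, -31/7) → W = 178/7

The maximum is at (1063/4, -1417/4). Substituting into each constraint, equality holds for (1) and (2); the remaining constraints have slack.

(1) and (2)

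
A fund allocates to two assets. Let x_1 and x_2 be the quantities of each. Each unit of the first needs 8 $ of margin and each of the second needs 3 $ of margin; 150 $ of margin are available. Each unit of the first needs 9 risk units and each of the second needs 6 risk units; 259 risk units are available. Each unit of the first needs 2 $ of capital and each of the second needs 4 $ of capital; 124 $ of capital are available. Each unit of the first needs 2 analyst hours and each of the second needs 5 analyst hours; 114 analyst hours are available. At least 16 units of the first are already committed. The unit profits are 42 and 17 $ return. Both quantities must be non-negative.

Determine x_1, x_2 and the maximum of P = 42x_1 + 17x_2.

x_1 = 16, x_2 = 22/3, maximum P = 2390/3

Vertices and P = 42x_1 + 17x_2:
  (75/4, 0) → P = 1575/2
  (16, 0) → P = 672
  (16, 22/3) → P = 2390/3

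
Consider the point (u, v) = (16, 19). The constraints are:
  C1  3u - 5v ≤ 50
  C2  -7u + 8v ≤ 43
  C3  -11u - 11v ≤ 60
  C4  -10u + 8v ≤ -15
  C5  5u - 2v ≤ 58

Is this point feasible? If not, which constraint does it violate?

Constraint C4: -10u + 8v = -8, which is not ≤ -15. All other constraints are satisfied.

not feasible — violates C4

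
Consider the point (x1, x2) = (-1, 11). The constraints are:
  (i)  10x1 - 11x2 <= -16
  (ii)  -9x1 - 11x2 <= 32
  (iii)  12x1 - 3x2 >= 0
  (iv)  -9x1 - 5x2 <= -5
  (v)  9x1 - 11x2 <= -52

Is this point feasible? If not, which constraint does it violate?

Constraint (iii): 12x1 - 3x2 = -45, which is not ≥ 0. All other constraints are satisfied.

not feasible — violates (iii)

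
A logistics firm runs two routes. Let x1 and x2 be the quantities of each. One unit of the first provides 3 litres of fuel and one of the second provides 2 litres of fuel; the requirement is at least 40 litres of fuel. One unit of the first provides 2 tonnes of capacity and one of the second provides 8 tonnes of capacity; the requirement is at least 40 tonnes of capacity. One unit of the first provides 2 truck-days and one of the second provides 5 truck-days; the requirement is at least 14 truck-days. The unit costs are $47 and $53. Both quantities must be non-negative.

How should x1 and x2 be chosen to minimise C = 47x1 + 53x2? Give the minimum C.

Extreme points and C = 47x1 + 53x2:
  (0, 20) → C = 1060
  (20, 0) → C = 940
  (12, 2) → C = 670
The feasible region is unbounded (it extends along (0, 1), (1, 0)), but C strictly increases along every unbounded feasible direction, so there is no improving ray and the minimum is attained at a vertex.

The binding constraints are 3x1 + 2x2 = 40 and 2x1 + 8x2 = 40.
Solving simultaneously gives x1 = 12, x2 = 2.

x1 = 12, x2 = 2, minimum C = 670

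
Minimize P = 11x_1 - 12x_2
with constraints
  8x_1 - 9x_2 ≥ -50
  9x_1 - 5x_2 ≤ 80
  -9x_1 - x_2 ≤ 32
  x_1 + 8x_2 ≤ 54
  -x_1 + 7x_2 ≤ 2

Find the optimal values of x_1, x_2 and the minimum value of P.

x_1 = -113/32, x_2 = -7/32, minimum P = -1159/32

Feasible corners and P = 11x_1 - 12x_2:
  (-40/27, -56/3) → P = 5608/27
  (285/29, 49/29) → P = 2547/29
  (-113/32, -7/32) → P = -1159/32

The binding constraints are -9x_1 - x_2 = 32 and -x_1 + 7x_2 = 2.
Solving simultaneously gives x_1 = -113/32, x_2 = -7/32.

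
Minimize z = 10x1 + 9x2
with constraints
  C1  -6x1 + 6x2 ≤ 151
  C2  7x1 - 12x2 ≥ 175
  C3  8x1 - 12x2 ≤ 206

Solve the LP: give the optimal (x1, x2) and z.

x1 = -127, x2 = -611/6, minimum z = -4373/2

Corner points and z = 10x1 + 9x2:
  (-477/5, -2107/30) → z = -15861/10
  (-127, -611/6) → z = -4373/2
  (31, 7/2) → z = 683/2

The optimum lies where -6x1 + 6x2 = 151 and 8x1 - 12x2 = 206.
Solving simultaneously gives x1 = -127, x2 = -611/6.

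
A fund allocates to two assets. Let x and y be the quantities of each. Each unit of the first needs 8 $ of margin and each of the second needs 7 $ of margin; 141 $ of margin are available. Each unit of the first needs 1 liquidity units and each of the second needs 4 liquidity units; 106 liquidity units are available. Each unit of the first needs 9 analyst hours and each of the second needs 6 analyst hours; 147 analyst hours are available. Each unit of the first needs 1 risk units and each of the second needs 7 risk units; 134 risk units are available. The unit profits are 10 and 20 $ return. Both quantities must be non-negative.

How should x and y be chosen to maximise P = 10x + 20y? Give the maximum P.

Corner points and P = 10x + 20y:
  (0, 0) → P = 0
  (0, 134/7) → P = 2680/7
  (49/3, 0) → P = 490/3
  (61/5, 31/5) → P = 246
  (1, 19) → P = 390

x = 1, y = 19, maximum P = 390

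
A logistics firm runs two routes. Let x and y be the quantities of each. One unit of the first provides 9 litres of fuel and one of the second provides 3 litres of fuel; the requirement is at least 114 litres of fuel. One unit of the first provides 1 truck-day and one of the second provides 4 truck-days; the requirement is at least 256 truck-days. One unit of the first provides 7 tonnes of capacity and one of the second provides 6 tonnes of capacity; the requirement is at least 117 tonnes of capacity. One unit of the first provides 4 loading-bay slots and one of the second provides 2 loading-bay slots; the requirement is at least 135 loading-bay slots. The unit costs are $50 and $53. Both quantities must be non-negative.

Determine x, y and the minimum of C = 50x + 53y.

Corner points and C = 50x + 53y:
  (0, 135/2) → C = 7155/2
  (256, 0) → C = 12800
  (2, 127/2) → C = 6931/2
The feasible region is unbounded (it extends along (0, 1), (1, 0)), but C strictly increases along every unbounded feasible direction, so there is no improving ray and the minimum is attained at a vertex.

x = 2, y = 127/2, minimum C = 6931/2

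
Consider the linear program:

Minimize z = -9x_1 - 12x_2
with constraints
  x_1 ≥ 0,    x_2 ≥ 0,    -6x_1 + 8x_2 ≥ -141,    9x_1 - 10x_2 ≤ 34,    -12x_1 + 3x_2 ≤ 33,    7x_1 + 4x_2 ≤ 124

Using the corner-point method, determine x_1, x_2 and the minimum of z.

Corner points and z = -9x_1 - 12x_2:
  (0, 0) → z = 0
  (0, 11) → z = -132
  (34/9, 0) → z = -34
  (688/53, 439/53) → z = -11460/53
  (80/23, 573/23) → z = -7596/23

The binding constraints are -12x_1 + 3x_2 = 33 and 7x_1 + 4x_2 = 124.
Solving simultaneously gives x_1 = 80/23, x_2 = 573/23.

x_1 = 80/23, x_2 = 573/23, minimum z = -7596/23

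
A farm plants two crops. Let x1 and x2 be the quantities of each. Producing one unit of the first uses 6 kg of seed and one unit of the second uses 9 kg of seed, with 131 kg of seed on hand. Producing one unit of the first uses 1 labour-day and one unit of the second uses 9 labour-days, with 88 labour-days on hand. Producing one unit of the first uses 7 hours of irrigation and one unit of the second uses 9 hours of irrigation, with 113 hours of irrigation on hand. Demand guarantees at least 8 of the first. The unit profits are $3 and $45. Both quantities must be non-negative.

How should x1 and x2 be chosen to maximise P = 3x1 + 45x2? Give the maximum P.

x1 = 8, x2 = 19/3, maximum P = 309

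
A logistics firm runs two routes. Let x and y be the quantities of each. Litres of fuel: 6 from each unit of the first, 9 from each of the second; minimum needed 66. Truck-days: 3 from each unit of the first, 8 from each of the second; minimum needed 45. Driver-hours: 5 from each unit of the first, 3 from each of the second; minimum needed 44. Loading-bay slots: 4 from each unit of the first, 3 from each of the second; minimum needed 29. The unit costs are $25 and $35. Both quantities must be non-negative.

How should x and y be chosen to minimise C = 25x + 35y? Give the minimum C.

x = 7, y = 3, minimum C = 280

Feasible corners and C = 25x + 35y:
  (0, 44/3) → C = 1540/3
  (15, 0) → C = 375
  (7, 3) → C = 280
The feasible region is unbounded (it extends along (0, 1), (1, 0)), but C strictly increases along every unbounded feasible direction, so there is no improving ray and the minimum is attained at a vertex.

At the optimal vertex, 3x + 8y = 45 and 5x + 3y = 44.
Solving simultaneously gives x = 7, y = 3.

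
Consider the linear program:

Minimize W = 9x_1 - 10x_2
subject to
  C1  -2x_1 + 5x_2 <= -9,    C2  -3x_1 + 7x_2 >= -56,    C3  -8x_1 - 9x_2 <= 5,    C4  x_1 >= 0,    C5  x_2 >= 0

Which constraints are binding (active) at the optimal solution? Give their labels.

Vertices and W = 9x_1 - 10x_2:
  (217, 85) → W = 1103
  (9/2, 0) → W = 81/2
  (56/3, 0) → W = 168

The minimum is at (9/2, 0). Substituting into each constraint, equality holds for C1 and C5; the remaining constraints have slack.

C1 and C5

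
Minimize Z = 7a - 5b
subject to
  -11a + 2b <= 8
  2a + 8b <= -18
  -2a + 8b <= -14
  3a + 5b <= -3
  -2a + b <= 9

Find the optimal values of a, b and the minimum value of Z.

a = -23/21, b = -85/42, minimum Z = 103/42

Extreme points and Z = 7a - 5b:
  (-23/21, -85/42) → Z = 103/42
  (-1, -2) → Z = 3
  (33/7, -24/7) → Z = 351/7
The feasible region is unbounded (it extends along (-2, -11), (5, -3)), but Z strictly increases along every unbounded feasible direction, so there is no improving ray and the minimum is attained at a vertex.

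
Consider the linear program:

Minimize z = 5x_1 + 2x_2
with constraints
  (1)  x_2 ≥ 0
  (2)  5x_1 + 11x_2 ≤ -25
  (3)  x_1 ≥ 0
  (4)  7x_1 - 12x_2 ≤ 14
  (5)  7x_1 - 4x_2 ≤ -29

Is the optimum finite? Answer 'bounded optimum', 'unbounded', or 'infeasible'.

infeasible

The boundaries x_2 = 0 and 5x_1 + 11x_2 = -25 meet at (-5, 0), but that point violates x_1 ≥ 0. Every candidate vertex is excluded by some other constraint, so the feasible region is empty.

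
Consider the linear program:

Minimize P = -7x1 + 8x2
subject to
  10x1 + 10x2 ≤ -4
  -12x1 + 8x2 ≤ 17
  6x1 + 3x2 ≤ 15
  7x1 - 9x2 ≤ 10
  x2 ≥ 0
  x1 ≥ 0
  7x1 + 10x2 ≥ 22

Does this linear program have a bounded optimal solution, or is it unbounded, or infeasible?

infeasible

The boundaries -12x1 + 8x2 = 17 and 6x1 + 3x2 = 15 meet at (23/28, 47/14), but that point violates 10x1 + 10x2 ≤ -4. Every candidate vertex is excluded by some other constraint, so the feasible region is empty.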